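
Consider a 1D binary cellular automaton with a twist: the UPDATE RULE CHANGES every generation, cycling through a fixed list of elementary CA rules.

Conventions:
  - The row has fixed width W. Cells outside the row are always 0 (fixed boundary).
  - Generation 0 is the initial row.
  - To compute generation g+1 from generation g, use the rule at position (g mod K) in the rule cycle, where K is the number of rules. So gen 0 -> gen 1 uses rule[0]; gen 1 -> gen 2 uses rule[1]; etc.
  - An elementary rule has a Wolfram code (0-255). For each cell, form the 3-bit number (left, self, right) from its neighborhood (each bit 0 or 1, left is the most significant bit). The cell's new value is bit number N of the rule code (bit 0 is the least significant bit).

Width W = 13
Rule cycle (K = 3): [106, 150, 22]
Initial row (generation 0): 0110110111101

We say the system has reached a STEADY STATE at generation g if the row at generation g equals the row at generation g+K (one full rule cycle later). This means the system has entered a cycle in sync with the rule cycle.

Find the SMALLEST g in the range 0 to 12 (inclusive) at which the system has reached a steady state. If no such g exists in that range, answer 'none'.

Gen 0: 0110110111101
Gen 1 (rule 106): 1111111100110
Gen 2 (rule 150): 0111111011001
Gen 3 (rule 22): 1000000000111
Gen 4 (rule 106): 0000000001101
Gen 5 (rule 150): 0000000010001
Gen 6 (rule 22): 0000000111011
Gen 7 (rule 106): 0000001101111
Gen 8 (rule 150): 0000010000110
Gen 9 (rule 22): 0000111001001
Gen 10 (rule 106): 0001101010010
Gen 11 (rule 150): 0010001011111
Gen 12 (rule 22): 0111011000000
Gen 13 (rule 106): 1101111000000
Gen 14 (rule 150): 0000110100000
Gen 15 (rule 22): 0001000110000

Answer: none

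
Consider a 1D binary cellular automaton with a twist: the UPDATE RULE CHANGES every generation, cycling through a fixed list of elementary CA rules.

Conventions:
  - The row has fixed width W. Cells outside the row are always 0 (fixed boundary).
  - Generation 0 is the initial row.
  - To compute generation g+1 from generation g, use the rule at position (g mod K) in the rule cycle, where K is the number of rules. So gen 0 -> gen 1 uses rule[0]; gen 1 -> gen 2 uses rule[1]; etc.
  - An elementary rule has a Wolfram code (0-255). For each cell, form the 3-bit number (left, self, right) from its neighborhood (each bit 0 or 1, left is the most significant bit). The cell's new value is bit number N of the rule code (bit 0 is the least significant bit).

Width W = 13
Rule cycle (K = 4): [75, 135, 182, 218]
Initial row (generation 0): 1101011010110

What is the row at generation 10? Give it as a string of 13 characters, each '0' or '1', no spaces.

Gen 0: 1101011010110
Gen 1 (rule 75): 1100011000110
Gen 2 (rule 135): 0001100011000
Gen 3 (rule 182): 0010010100100
Gen 4 (rule 218): 0101100011010
Gen 5 (rule 75): 1001101111000
Gen 6 (rule 135): 1010000110011
Gen 7 (rule 182): 1111001001100
Gen 8 (rule 218): 1111110111110
Gen 9 (rule 75): 1000010100010
Gen 10 (rule 135): 1011110101110

Answer: 1011110101110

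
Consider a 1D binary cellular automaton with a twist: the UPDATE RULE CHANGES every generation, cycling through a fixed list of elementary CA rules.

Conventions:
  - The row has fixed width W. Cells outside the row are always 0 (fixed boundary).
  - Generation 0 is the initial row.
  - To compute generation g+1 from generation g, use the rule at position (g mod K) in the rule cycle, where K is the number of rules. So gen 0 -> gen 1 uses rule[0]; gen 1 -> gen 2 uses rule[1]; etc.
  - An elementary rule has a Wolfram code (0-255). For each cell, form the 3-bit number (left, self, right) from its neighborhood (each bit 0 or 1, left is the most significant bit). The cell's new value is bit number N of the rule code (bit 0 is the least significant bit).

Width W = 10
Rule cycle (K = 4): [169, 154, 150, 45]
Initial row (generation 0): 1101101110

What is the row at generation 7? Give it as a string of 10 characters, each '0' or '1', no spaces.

Answer: 0100000011

Derivation:
Gen 0: 1101101110
Gen 1 (rule 169): 1011011100
Gen 2 (rule 154): 0010011010
Gen 3 (rule 150): 0111100011
Gen 4 (rule 45): 0100001010
Gen 5 (rule 169): 0001100100
Gen 6 (rule 154): 0011011010
Gen 7 (rule 150): 0100000011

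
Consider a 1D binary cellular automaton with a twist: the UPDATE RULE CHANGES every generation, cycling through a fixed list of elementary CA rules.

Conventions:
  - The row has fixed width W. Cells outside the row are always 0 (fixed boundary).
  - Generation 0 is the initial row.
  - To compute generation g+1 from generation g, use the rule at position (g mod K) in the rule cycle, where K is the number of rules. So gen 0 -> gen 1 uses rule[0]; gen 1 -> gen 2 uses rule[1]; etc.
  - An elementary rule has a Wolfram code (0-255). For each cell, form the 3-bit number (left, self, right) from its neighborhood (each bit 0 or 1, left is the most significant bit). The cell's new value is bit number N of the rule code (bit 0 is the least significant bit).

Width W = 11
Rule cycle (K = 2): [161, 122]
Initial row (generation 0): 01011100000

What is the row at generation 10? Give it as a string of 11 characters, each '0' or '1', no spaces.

Answer: 01010101111

Derivation:
Gen 0: 01011100000
Gen 1 (rule 161): 00101001111
Gen 2 (rule 122): 01010111001
Gen 3 (rule 161): 00101010000
Gen 4 (rule 122): 01010101000
Gen 5 (rule 161): 00101010011
Gen 6 (rule 122): 01010101111
Gen 7 (rule 161): 00101010110
Gen 8 (rule 122): 01010101111
Gen 9 (rule 161): 00101010110
Gen 10 (rule 122): 01010101111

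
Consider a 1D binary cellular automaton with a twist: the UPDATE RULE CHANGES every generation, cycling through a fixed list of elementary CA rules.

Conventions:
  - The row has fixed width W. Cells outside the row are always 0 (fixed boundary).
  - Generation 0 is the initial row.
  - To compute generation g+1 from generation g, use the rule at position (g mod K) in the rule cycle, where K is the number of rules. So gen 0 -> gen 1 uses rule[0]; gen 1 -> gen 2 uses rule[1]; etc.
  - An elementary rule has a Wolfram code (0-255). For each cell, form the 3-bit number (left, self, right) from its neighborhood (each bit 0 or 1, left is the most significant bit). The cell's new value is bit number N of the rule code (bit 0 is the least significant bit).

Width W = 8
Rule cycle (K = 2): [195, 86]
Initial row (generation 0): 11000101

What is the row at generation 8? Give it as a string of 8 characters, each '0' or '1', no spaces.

Gen 0: 11000101
Gen 1 (rule 195): 01011000
Gen 2 (rule 86): 11001100
Gen 3 (rule 195): 01010101
Gen 4 (rule 86): 11010101
Gen 5 (rule 195): 01000000
Gen 6 (rule 86): 11100000
Gen 7 (rule 195): 01101111
Gen 8 (rule 86): 10100001

Answer: 10100001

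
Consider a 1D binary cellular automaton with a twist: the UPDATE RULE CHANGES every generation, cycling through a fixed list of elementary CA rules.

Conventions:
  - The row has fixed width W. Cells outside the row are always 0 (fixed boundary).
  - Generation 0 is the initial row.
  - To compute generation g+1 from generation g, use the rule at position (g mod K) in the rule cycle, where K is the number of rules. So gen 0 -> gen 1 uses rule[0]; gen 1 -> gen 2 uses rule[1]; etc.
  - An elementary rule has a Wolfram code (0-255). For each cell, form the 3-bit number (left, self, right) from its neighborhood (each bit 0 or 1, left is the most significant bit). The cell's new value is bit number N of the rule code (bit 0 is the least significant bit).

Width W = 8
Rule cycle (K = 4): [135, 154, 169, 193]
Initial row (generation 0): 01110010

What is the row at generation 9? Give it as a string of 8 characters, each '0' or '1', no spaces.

Gen 0: 01110010
Gen 1 (rule 135): 10100110
Gen 2 (rule 154): 00011101
Gen 3 (rule 169): 11011010
Gen 4 (rule 193): 01001000
Gen 5 (rule 135): 11011011
Gen 6 (rule 154): 10010010
Gen 7 (rule 169): 00000000
Gen 8 (rule 193): 11111111
Gen 9 (rule 135): 01111110

Answer: 01111110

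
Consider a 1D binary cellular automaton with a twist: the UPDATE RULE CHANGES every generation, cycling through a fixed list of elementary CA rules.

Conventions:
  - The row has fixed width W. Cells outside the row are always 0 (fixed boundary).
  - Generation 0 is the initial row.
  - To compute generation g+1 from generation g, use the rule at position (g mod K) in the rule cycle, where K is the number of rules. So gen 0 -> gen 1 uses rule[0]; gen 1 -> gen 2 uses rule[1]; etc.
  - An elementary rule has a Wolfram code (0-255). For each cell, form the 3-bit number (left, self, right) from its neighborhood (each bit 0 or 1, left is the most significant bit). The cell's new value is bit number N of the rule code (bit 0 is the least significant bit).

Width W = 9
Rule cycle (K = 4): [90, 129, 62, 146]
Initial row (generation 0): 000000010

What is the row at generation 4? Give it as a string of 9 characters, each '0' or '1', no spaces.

Answer: 010010100

Derivation:
Gen 0: 000000010
Gen 1 (rule 90): 000000101
Gen 2 (rule 129): 111110000
Gen 3 (rule 62): 100001000
Gen 4 (rule 146): 010010100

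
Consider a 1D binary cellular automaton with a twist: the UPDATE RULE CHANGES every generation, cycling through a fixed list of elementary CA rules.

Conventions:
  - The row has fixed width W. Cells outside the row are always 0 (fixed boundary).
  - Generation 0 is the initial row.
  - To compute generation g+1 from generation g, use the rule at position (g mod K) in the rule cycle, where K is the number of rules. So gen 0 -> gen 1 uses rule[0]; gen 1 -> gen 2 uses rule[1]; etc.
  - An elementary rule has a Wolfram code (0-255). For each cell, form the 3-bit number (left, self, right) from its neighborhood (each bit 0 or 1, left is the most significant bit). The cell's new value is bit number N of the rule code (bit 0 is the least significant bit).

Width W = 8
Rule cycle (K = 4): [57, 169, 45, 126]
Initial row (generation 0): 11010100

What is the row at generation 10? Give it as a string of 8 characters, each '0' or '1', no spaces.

Answer: 00100100

Derivation:
Gen 0: 11010100
Gen 1 (rule 57): 10101011
Gen 2 (rule 169): 01010110
Gen 3 (rule 45): 01111100
Gen 4 (rule 126): 11000110
Gen 5 (rule 57): 10110101
Gen 6 (rule 169): 01101010
Gen 7 (rule 45): 01011110
Gen 8 (rule 126): 11110011
Gen 9 (rule 57): 10001010
Gen 10 (rule 169): 00100100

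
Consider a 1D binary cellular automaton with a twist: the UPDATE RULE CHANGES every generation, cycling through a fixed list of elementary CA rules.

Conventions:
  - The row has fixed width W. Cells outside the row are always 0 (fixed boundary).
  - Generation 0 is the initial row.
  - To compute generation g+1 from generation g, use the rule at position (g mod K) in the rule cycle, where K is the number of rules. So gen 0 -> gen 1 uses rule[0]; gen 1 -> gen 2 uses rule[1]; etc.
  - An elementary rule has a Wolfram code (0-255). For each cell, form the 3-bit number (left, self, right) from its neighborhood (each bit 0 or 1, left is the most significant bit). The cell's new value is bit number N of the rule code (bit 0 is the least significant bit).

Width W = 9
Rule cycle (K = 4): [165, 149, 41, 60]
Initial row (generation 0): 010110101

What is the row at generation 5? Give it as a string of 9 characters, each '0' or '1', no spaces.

Gen 0: 010110101
Gen 1 (rule 165): 011001111
Gen 2 (rule 149): 000100110
Gen 3 (rule 41): 110000100
Gen 4 (rule 60): 101000110
Gen 5 (rule 165): 111010000

Answer: 111010000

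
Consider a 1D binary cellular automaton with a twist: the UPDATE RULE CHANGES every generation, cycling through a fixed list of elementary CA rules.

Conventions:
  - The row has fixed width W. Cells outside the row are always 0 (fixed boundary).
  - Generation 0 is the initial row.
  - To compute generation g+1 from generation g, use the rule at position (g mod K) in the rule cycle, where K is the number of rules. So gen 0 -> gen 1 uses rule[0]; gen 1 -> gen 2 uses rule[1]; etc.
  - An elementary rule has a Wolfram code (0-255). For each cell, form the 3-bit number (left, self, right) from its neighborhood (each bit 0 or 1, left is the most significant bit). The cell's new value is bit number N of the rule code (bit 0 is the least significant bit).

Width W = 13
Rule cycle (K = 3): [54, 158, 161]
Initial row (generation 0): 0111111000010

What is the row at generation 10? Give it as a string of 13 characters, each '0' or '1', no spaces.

Answer: 1111111110010

Derivation:
Gen 0: 0111111000010
Gen 1 (rule 54): 1000000100111
Gen 2 (rule 158): 1100001111110
Gen 3 (rule 161): 0001100111100
Gen 4 (rule 54): 0010011000010
Gen 5 (rule 158): 0111110100111
Gen 6 (rule 161): 0011101000010
Gen 7 (rule 54): 0100011100111
Gen 8 (rule 158): 1110111011110
Gen 9 (rule 161): 0101010101100
Gen 10 (rule 54): 1111111110010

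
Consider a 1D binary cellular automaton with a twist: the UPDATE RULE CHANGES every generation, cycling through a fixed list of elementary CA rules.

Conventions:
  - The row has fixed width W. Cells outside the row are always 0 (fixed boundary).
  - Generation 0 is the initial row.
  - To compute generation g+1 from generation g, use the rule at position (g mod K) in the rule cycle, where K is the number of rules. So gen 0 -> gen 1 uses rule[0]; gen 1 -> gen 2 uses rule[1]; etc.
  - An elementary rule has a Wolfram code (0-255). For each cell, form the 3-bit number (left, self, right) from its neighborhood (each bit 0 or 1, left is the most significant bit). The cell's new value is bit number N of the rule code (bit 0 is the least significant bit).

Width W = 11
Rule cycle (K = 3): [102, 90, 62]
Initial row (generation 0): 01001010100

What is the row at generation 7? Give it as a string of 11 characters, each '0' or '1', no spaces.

Gen 0: 01001010100
Gen 1 (rule 102): 11011111100
Gen 2 (rule 90): 11010000110
Gen 3 (rule 62): 10111001101
Gen 4 (rule 102): 11001010111
Gen 5 (rule 90): 11110000101
Gen 6 (rule 62): 10001001111
Gen 7 (rule 102): 10011010001

Answer: 10011010001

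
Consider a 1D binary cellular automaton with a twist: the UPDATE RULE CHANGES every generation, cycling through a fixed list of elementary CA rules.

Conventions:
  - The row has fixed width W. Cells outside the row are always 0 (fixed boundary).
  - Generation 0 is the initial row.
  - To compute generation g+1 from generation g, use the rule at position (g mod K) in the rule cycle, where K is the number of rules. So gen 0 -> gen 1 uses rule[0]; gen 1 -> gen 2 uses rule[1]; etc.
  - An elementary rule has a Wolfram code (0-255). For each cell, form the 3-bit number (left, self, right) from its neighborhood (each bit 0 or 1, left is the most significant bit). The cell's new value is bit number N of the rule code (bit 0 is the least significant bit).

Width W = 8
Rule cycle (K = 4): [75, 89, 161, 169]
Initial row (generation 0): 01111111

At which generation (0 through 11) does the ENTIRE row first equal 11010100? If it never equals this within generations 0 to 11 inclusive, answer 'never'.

Answer: never

Derivation:
Gen 0: 01111111
Gen 1 (rule 75): 11000001
Gen 2 (rule 89): 11111100
Gen 3 (rule 161): 01111001
Gen 4 (rule 169): 01110000
Gen 5 (rule 75): 11010111
Gen 6 (rule 89): 11000101
Gen 7 (rule 161): 00010010
Gen 8 (rule 169): 11000000
Gen 9 (rule 75): 11011111
Gen 10 (rule 89): 11010001
Gen 11 (rule 161): 00100100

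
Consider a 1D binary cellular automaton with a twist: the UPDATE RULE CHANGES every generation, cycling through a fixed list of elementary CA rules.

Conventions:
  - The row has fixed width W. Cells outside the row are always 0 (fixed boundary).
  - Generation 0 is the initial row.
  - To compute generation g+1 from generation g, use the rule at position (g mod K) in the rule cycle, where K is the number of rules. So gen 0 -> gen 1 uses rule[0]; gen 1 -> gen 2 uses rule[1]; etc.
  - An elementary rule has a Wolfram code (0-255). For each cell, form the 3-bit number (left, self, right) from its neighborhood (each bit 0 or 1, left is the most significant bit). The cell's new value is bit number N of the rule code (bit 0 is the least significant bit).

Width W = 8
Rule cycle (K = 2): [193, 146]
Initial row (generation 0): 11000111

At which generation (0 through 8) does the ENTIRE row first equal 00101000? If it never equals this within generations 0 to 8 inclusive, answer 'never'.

Answer: never

Derivation:
Gen 0: 11000111
Gen 1 (rule 193): 01010011
Gen 2 (rule 146): 10001100
Gen 3 (rule 193): 00100101
Gen 4 (rule 146): 01011000
Gen 5 (rule 193): 00001011
Gen 6 (rule 146): 00010000
Gen 7 (rule 193): 11000111
Gen 8 (rule 146): 00101010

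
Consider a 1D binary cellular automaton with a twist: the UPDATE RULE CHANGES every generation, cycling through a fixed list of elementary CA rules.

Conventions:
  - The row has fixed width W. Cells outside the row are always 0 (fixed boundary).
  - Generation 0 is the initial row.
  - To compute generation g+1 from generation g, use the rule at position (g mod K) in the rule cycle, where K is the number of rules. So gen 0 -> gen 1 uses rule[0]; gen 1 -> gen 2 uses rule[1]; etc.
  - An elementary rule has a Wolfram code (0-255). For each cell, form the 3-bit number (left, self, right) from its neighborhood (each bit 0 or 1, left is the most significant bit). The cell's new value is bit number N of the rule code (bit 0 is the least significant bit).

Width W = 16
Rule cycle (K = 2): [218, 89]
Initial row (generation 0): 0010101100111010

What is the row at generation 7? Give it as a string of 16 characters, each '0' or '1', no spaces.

Gen 0: 0010101100111010
Gen 1 (rule 218): 0100001111111001
Gen 2 (rule 89): 0011101000001100
Gen 3 (rule 218): 0111100100011110
Gen 4 (rule 89): 0100110011010011
Gen 5 (rule 218): 1011111111001111
Gen 6 (rule 89): 0010000001101001
Gen 7 (rule 218): 0101000011100110

Answer: 0101000011100110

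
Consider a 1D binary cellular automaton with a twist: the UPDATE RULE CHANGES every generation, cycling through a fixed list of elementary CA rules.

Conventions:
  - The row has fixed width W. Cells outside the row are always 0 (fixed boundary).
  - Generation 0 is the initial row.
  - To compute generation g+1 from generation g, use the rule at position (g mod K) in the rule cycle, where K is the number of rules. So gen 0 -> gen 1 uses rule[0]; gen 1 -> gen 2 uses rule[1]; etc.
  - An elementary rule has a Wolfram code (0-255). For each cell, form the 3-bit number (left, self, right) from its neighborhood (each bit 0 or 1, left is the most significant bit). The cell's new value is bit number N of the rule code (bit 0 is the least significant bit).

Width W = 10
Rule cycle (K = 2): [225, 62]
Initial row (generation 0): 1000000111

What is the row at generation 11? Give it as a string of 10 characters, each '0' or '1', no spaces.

Answer: 0010001101

Derivation:
Gen 0: 1000000111
Gen 1 (rule 225): 0011110011
Gen 2 (rule 62): 0110001110
Gen 3 (rule 225): 0010100110
Gen 4 (rule 62): 0111111101
Gen 5 (rule 225): 0011111110
Gen 6 (rule 62): 0110000001
Gen 7 (rule 225): 0010111100
Gen 8 (rule 62): 0111100010
Gen 9 (rule 225): 0011101000
Gen 10 (rule 62): 0110011100
Gen 11 (rule 225): 0010001101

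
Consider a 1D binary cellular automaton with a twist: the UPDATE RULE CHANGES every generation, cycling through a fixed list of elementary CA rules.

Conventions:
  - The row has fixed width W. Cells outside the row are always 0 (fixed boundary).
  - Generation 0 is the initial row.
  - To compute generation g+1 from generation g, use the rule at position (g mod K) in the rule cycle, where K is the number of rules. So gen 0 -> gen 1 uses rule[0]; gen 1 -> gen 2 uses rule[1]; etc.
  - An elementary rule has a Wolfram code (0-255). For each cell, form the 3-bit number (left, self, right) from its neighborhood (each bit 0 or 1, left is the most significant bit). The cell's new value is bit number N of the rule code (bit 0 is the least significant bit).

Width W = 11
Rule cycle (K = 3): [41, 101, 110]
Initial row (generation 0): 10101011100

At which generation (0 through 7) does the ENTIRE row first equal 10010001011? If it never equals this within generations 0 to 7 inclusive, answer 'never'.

Gen 0: 10101011100
Gen 1 (rule 41): 01010110001
Gen 2 (rule 101): 01111010101
Gen 3 (rule 110): 11001111111
Gen 4 (rule 41): 10001000000
Gen 5 (rule 101): 10101011111
Gen 6 (rule 110): 11111110001
Gen 7 (rule 41): 10000000100

Answer: never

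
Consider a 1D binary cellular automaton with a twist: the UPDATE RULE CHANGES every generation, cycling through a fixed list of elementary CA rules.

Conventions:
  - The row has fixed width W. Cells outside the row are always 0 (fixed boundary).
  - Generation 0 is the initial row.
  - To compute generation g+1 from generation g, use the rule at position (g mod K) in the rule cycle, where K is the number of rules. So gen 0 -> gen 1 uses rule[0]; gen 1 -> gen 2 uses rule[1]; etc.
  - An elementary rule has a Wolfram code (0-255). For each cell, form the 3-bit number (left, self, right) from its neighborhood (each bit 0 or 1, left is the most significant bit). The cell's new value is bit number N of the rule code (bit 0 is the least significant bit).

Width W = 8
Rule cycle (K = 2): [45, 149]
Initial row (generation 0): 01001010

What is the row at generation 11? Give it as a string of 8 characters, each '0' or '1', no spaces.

Gen 0: 01001010
Gen 1 (rule 45): 01001110
Gen 2 (rule 149): 01100101
Gen 3 (rule 45): 01000111
Gen 4 (rule 149): 01110010
Gen 5 (rule 45): 01000010
Gen 6 (rule 149): 01111011
Gen 7 (rule 45): 01000110
Gen 8 (rule 149): 01110001
Gen 9 (rule 45): 01000101
Gen 10 (rule 149): 01110101
Gen 11 (rule 45): 01001111

Answer: 01001111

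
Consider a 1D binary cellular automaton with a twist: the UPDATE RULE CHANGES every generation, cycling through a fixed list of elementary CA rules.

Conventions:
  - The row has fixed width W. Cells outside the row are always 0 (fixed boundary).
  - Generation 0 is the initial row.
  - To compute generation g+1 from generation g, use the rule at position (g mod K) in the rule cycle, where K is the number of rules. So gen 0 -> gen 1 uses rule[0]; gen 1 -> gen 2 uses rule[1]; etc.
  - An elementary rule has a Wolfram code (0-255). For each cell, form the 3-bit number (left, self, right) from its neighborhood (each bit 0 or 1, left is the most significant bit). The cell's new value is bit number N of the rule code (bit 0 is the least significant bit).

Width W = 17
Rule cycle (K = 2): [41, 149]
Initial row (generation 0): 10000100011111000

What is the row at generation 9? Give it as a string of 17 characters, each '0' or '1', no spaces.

Answer: 01001100010100011

Derivation:
Gen 0: 10000100011111000
Gen 1 (rule 41): 00110001010000011
Gen 2 (rule 149): 10001101011111000
Gen 3 (rule 41): 00101010110000011
Gen 4 (rule 149): 10101010001111000
Gen 5 (rule 41): 01010100101000011
Gen 6 (rule 149): 01010110101111000
Gen 7 (rule 41): 00101101011000011
Gen 8 (rule 149): 10100001000111000
Gen 9 (rule 41): 01001100010100011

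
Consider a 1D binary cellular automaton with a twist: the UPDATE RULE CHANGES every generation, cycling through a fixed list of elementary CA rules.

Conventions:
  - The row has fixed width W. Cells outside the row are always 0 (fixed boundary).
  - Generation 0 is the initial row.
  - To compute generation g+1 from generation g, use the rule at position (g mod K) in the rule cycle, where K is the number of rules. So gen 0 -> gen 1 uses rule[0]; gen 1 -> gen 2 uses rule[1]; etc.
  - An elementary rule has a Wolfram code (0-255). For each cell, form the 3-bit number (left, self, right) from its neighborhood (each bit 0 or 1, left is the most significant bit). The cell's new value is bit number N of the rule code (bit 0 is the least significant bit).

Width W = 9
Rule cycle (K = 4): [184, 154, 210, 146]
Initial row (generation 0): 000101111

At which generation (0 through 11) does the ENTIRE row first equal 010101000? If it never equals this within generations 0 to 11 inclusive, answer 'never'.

Answer: 6

Derivation:
Gen 0: 000101111
Gen 1 (rule 184): 000011110
Gen 2 (rule 154): 000111101
Gen 3 (rule 210): 001011100
Gen 4 (rule 146): 010001010
Gen 5 (rule 184): 001000101
Gen 6 (rule 154): 010101000
Gen 7 (rule 210): 100000100
Gen 8 (rule 146): 010001010
Gen 9 (rule 184): 001000101
Gen 10 (rule 154): 010101000
Gen 11 (rule 210): 100000100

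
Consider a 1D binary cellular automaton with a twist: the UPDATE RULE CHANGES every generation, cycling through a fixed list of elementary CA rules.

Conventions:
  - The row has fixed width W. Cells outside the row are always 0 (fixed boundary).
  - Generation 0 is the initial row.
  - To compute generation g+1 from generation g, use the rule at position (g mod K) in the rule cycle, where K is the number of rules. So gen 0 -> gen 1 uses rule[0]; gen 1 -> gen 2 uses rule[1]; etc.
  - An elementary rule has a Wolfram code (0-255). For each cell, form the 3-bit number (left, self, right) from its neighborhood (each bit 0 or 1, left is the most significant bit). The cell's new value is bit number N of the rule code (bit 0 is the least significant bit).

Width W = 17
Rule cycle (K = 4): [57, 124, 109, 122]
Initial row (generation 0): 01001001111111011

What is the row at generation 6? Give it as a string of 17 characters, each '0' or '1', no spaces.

Answer: 01111110111111111

Derivation:
Gen 0: 01001001111111011
Gen 1 (rule 57): 00100101000000110
Gen 2 (rule 124): 00110111100000111
Gen 3 (rule 109): 10111100101110101
Gen 4 (rule 122): 01100111011011010
Gen 5 (rule 57): 01010100110110101
Gen 6 (rule 124): 01111110111111111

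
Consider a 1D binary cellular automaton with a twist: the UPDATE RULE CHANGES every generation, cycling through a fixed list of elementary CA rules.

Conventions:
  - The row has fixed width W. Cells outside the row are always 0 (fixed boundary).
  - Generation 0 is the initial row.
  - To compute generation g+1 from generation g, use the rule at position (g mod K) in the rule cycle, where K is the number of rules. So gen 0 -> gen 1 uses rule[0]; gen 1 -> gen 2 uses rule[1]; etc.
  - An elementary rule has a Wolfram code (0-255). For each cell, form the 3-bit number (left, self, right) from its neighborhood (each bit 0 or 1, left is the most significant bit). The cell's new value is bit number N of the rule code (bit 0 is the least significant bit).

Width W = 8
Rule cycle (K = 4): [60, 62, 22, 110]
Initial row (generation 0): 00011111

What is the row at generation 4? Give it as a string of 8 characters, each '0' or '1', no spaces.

Answer: 11001100

Derivation:
Gen 0: 00011111
Gen 1 (rule 60): 00010000
Gen 2 (rule 62): 00111000
Gen 3 (rule 22): 01000100
Gen 4 (rule 110): 11001100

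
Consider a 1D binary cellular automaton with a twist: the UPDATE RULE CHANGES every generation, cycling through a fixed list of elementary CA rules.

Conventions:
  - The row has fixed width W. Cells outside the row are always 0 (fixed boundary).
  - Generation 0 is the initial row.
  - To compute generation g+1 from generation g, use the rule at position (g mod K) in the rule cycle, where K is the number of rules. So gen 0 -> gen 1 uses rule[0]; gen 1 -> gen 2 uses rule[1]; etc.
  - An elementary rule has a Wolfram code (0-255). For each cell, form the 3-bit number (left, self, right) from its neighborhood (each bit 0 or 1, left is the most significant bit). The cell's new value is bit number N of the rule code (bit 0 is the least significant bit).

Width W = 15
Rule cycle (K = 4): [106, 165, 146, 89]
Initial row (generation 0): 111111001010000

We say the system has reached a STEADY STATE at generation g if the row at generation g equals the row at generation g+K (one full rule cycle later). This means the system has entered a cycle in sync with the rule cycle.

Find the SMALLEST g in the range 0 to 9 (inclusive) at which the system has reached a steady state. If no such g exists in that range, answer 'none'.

Answer: none

Derivation:
Gen 0: 111111001010000
Gen 1 (rule 106): 100001010100000
Gen 2 (rule 165): 101101111101111
Gen 3 (rule 146): 000000111000110
Gen 4 (rule 89): 111110101110111
Gen 5 (rule 106): 100011011011101
Gen 6 (rule 165): 101000100101011
Gen 7 (rule 146): 000101011000000
Gen 8 (rule 89): 110000011111111
Gen 9 (rule 106): 110000110000001
Gen 10 (rule 165): 000110000111101
Gen 11 (rule 146): 001001001011000
Gen 12 (rule 89): 100100100011111
Gen 13 (rule 106): 001001000110001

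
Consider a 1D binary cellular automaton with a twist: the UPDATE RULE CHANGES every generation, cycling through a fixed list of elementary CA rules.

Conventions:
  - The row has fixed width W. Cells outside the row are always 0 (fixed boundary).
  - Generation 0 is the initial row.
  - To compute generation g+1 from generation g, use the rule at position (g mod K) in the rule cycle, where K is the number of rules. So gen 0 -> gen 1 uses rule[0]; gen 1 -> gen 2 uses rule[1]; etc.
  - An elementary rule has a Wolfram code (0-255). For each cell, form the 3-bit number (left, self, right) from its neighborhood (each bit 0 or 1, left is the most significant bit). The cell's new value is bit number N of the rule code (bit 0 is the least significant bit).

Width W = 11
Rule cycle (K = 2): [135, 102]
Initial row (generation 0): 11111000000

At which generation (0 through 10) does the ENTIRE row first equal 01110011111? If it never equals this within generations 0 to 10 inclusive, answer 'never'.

Gen 0: 11111000000
Gen 1 (rule 135): 01110011111
Gen 2 (rule 102): 10010100001
Gen 3 (rule 135): 10110101111
Gen 4 (rule 102): 11011110001
Gen 5 (rule 135): 00001100111
Gen 6 (rule 102): 00010101001
Gen 7 (rule 135): 11110101011
Gen 8 (rule 102): 00011111101
Gen 9 (rule 135): 11101111001
Gen 10 (rule 102): 00110001011

Answer: 1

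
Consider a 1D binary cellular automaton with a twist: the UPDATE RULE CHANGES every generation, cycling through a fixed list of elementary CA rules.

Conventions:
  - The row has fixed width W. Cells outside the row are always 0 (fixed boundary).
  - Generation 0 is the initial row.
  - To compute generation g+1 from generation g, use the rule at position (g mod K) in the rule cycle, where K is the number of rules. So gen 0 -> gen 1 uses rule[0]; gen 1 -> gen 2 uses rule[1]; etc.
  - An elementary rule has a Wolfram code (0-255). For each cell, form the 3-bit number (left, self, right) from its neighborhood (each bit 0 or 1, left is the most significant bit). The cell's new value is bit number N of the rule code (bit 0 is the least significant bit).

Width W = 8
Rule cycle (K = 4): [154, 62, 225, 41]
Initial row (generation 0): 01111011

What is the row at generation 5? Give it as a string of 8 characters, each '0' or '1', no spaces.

Gen 0: 01111011
Gen 1 (rule 154): 11110010
Gen 2 (rule 62): 10001111
Gen 3 (rule 225): 00100111
Gen 4 (rule 41): 10000100
Gen 5 (rule 154): 01001010

Answer: 01001010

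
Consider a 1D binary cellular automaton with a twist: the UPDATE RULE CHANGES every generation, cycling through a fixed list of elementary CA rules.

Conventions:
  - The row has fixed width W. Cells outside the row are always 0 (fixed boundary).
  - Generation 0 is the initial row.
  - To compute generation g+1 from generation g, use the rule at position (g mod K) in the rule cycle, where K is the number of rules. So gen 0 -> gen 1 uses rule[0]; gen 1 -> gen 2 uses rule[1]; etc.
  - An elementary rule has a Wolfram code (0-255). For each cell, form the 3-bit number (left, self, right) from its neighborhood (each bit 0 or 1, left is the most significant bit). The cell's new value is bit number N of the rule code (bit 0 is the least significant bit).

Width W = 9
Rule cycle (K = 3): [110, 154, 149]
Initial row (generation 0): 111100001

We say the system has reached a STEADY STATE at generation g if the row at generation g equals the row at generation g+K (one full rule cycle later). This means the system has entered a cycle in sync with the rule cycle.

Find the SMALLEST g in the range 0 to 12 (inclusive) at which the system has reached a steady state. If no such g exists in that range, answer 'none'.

Answer: 11

Derivation:
Gen 0: 111100001
Gen 1 (rule 110): 100100011
Gen 2 (rule 154): 011010110
Gen 3 (rule 149): 000010001
Gen 4 (rule 110): 000110011
Gen 5 (rule 154): 001101110
Gen 6 (rule 149): 100000101
Gen 7 (rule 110): 100001111
Gen 8 (rule 154): 010011110
Gen 9 (rule 149): 011001101
Gen 10 (rule 110): 111011111
Gen 11 (rule 154): 110011110
Gen 12 (rule 149): 001001101
Gen 13 (rule 110): 011011111
Gen 14 (rule 154): 110011110
Gen 15 (rule 149): 001001101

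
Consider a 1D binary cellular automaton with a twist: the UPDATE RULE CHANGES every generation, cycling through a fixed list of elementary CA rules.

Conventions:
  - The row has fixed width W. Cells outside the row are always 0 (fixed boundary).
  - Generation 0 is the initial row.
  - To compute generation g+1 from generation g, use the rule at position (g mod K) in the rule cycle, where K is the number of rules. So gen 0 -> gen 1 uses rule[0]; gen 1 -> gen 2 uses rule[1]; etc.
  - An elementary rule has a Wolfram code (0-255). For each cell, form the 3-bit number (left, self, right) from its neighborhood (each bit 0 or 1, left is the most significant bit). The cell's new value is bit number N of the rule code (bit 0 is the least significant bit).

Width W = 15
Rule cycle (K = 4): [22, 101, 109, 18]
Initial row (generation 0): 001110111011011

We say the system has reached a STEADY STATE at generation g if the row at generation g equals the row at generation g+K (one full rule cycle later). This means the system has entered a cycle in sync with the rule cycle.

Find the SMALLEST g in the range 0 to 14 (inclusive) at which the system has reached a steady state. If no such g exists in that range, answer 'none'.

Gen 0: 001110111011011
Gen 1 (rule 22): 010000000000000
Gen 2 (rule 101): 010111111111111
Gen 3 (rule 109): 011100000000001
Gen 4 (rule 18): 100010000000010
Gen 5 (rule 22): 110111000000111
Gen 6 (rule 101): 011001011110001
Gen 7 (rule 109): 011001110010101
Gen 8 (rule 18): 100110001100000
Gen 9 (rule 22): 111001010010000
Gen 10 (rule 101): 001001110010111
Gen 11 (rule 109): 101001010011101
Gen 12 (rule 18): 000110001100000
Gen 13 (rule 22): 001001010010000
Gen 14 (rule 101): 101001110010111
Gen 15 (rule 109): 111001010011101
Gen 16 (rule 18): 000110001100000
Gen 17 (rule 22): 001001010010000
Gen 18 (rule 101): 101001110010111

Answer: 12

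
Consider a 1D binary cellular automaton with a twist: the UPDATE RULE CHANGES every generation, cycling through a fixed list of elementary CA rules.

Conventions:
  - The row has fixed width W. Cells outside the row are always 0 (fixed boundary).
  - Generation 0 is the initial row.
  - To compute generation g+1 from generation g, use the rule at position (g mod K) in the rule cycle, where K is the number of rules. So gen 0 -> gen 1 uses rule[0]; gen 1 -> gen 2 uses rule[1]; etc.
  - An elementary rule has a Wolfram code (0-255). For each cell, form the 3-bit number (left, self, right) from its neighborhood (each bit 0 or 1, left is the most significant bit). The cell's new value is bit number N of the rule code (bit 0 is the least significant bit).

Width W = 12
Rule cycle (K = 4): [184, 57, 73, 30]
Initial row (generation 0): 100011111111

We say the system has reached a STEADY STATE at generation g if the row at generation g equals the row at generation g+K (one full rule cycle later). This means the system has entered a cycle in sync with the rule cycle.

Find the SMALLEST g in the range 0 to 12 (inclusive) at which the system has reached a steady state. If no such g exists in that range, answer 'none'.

Answer: none

Derivation:
Gen 0: 100011111111
Gen 1 (rule 184): 010011111110
Gen 2 (rule 57): 001010000001
Gen 3 (rule 73): 100000111100
Gen 4 (rule 30): 110001100010
Gen 5 (rule 184): 101001010001
Gen 6 (rule 57): 010100101100
Gen 7 (rule 73): 000000001101
Gen 8 (rule 30): 000000011001
Gen 9 (rule 184): 000000010100
Gen 10 (rule 57): 111111001011
Gen 11 (rule 73): 100001000011
Gen 12 (rule 30): 110011100110
Gen 13 (rule 184): 101011010101
Gen 14 (rule 57): 010110101010
Gen 15 (rule 73): 000110000000
Gen 16 (rule 30): 001101000000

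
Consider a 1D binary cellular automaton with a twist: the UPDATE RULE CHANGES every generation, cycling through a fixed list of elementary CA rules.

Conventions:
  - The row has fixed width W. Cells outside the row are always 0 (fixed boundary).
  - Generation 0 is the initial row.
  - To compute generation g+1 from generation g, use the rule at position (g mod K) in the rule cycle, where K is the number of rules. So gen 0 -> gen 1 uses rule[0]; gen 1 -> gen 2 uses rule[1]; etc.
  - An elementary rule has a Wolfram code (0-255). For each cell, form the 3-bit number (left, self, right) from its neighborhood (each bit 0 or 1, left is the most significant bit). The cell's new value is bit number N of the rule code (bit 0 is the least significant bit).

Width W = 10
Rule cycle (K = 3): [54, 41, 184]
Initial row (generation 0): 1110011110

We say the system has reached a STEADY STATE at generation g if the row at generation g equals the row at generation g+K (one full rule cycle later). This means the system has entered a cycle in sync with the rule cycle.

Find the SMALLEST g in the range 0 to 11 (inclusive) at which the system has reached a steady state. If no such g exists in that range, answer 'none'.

Gen 0: 1110011110
Gen 1 (rule 54): 0001100001
Gen 2 (rule 41): 1101001100
Gen 3 (rule 184): 1010101010
Gen 4 (rule 54): 1111111111
Gen 5 (rule 41): 1000000000
Gen 6 (rule 184): 0100000000
Gen 7 (rule 54): 1110000000
Gen 8 (rule 41): 1000111111
Gen 9 (rule 184): 0100111110
Gen 10 (rule 54): 1111000001
Gen 11 (rule 41): 1000011100
Gen 12 (rule 184): 0100011010
Gen 13 (rule 54): 1110100111
Gen 14 (rule 41): 1001000100

Answer: none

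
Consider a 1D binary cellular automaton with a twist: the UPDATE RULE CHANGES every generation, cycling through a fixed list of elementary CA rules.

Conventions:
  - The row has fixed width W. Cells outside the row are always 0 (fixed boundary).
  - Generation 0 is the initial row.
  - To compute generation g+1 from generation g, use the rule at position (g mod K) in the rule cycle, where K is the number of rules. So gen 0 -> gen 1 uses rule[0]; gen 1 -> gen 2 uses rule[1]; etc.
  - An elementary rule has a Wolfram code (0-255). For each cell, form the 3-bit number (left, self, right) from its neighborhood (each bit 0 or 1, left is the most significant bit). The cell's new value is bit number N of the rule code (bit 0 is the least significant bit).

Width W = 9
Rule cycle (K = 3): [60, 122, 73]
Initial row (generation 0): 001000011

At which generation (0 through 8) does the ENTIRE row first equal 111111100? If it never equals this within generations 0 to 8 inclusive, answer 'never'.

Gen 0: 001000011
Gen 1 (rule 60): 001100010
Gen 2 (rule 122): 011110101
Gen 3 (rule 73): 010010000
Gen 4 (rule 60): 011011000
Gen 5 (rule 122): 111111100
Gen 6 (rule 73): 100000101
Gen 7 (rule 60): 110000111
Gen 8 (rule 122): 111001101

Answer: 5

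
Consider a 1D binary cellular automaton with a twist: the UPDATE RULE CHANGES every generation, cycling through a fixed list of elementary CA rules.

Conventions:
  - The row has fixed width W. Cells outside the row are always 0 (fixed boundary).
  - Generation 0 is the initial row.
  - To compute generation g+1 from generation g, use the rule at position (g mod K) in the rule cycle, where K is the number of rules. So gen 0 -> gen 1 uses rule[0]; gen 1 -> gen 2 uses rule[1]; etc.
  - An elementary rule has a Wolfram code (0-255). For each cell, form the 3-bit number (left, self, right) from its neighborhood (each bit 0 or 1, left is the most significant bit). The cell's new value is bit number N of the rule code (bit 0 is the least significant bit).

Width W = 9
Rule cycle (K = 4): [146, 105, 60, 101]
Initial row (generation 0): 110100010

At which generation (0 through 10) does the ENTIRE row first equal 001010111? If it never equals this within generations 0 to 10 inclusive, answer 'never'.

Answer: never

Derivation:
Gen 0: 110100010
Gen 1 (rule 146): 000010101
Gen 2 (rule 105): 111001010
Gen 3 (rule 60): 100101111
Gen 4 (rule 101): 100110001
Gen 5 (rule 146): 011001010
Gen 6 (rule 105): 011000100
Gen 7 (rule 60): 010100110
Gen 8 (rule 101): 011100010
Gen 9 (rule 146): 101010101
Gen 10 (rule 105): 010101010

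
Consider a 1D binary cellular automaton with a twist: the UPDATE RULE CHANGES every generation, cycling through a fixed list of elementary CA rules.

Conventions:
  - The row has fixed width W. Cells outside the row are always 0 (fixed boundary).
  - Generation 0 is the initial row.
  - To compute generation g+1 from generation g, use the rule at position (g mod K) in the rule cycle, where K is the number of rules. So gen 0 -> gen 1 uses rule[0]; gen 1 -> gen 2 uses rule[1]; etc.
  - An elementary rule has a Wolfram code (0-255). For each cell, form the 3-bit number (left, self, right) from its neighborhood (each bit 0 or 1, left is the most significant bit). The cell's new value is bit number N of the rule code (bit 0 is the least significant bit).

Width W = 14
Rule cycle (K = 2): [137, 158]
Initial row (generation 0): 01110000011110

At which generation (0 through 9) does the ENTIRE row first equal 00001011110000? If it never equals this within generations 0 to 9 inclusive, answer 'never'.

Gen 0: 01110000011110
Gen 1 (rule 137): 01100111011100
Gen 2 (rule 158): 11011110011010
Gen 3 (rule 137): 10011100010000
Gen 4 (rule 158): 11111010111000
Gen 5 (rule 137): 11110000110011
Gen 6 (rule 158): 11101001101110
Gen 7 (rule 137): 11000001001100
Gen 8 (rule 158): 10100011111010
Gen 9 (rule 137): 00001011110000

Answer: 9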